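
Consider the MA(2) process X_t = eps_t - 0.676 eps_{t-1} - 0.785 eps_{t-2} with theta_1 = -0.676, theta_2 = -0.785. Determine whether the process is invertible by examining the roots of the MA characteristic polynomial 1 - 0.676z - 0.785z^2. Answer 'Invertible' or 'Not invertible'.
\text{Not invertible}

The MA(q) characteristic polynomial is P(z) = 1 - 0.676z - 0.785z^2.
Invertibility requires all roots to lie outside the unit circle, i.e. |z| > 1 for every root.
Set 1 + (-0.676) z + (-0.785) z^2 = 0, i.e. a z^2 + b z + c = 0 with a = -0.785, b = -0.676, c = 1.
Discriminant D = b^2 - 4ac = (-0.676)^2 - 4*(-0.785)*1 = 0.456976 - (-3.14) = 3.596976.
D >= 0, so the roots are real: z = (-b +/- sqrt(D)) / (2a) = (0.676 +/- 1.89657) / (-1.57).
  z_1 = (0.676 + 1.89657) / (-1.57) = -1.6386,   |z_1| = 1.6386.
  z_2 = (0.676 - 1.89657) / (-1.57) = 0.7774,   |z_2| = 0.7774.
Moduli of all roots: 1.6386, 0.7774.
All moduli strictly greater than 1? No.
Verdict: Not invertible.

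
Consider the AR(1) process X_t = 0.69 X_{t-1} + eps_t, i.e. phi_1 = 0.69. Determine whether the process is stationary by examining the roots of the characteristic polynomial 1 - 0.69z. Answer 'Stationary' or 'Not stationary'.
\text{Stationary}

The AR(p) characteristic polynomial is P(z) = 1 - 0.69z.
Stationarity requires all roots to lie outside the unit circle, i.e. |z| > 1 for every root.
This is linear in z: 1 + (-0.69) z = 0  =>  z = -1/(-0.69) = 1.449275,  |z| = 1.449275.
Moduli of all roots: 1.4493.
All moduli strictly greater than 1? Yes.
Verdict: Stationary.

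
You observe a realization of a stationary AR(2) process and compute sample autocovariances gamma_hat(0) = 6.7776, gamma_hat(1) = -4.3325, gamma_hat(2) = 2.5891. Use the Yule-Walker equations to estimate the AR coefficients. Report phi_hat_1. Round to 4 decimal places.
\hat\phi_{1} = -0.6680

The Yule-Walker equations for an AR(p) process read, in matrix form,
  Gamma_p phi = r_p,   with   (Gamma_p)_{ij} = gamma(|i - j|),
                       (r_p)_i = gamma(i),   i,j = 1..p.
Substitute the sample gammas (Toeplitz matrix and right-hand side of size 2):
  Gamma_p = [[6.7776, -4.3325], [-4.3325, 6.7776]]
  r_p     = [-4.3325, 2.5891]
Written out:
  6.7776 phi_1 - 4.3325 phi_2 = -4.3325
  -4.3325 phi_1 + 6.7776 phi_2 = 2.5891
Solve by Cramer's rule:
  det = gamma(0)^2 - gamma(1)^2 = (6.7776)^2 - (-4.3325)^2 = 45.93586176 - 18.77055625 = 27.16530551
  phi_hat_1 = [gamma(1) gamma(0) - gamma(1) gamma(2)] / det = [(-4.3325)(6.7776) - (-4.3325)(2.5891)] / 27.16530551 = -18.14667625 / 27.16530551 = -0.668
  phi_hat_2 = [gamma(0) gamma(2) - gamma(1)^2] / det = [(6.7776)(2.5891) - (-4.3325)^2] / 27.16530551 = -1.22267209 / 27.16530551 = -0.045
So phi_hat = [-0.6680, -0.0450].
Therefore phi_hat_1 = -0.6680.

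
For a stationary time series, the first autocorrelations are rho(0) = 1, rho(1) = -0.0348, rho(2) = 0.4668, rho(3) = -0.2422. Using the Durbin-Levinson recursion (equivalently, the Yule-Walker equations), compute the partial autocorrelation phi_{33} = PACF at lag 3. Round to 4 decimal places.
\phi_{33} = -0.2780

The PACF at lag k is phi_{kk}, the last component of the solution
to the Yule-Walker system G_k phi = r_k where
  (G_k)_{ij} = rho(|i - j|), (r_k)_i = rho(i), i,j = 1..k.
Equivalently, Durbin-Levinson gives phi_{kk} iteratively:
  phi_{11} = rho(1)
  phi_{kk} = [rho(k) - sum_{j=1..k-1} phi_{k-1,j} rho(k-j)]
            / [1 - sum_{j=1..k-1} phi_{k-1,j} rho(j)],
  phi_{k,j} = phi_{k-1,j} - phi_{kk} phi_{k-1,k-j},  j = 1..k-1.
Step k = 1:
  phi_11 = rho(1) = -0.0348.
Step k = 2:
  phi_22 = [rho(2) - phi_11 rho(1)] / [1 - phi_11 rho(1)] = [0.4668 - (-0.0348)(-0.0348)] / [1 - (-0.0348)(-0.0348)]
         = 0.46558896 / 0.99878896 = 0.466153.
  Update: phi_21 = phi_11 - phi_22 phi_11 = -0.0348 - (0.466153)(-0.0348) = -0.018578.
Step k = 3:
  phi_33 = [rho(3) - phi_21 rho(2) - phi_22 rho(1)] / [1 - phi_21 rho(1) - phi_22 rho(2)]
    numerator   = -0.2422 - (-0.018578)(0.4668) - (0.466153)(-0.0348) = -0.21730571
    denominator = 1 - (-0.018578)(-0.0348) - (0.466153)(0.4668) = 0.78175304
  phi_33 = -0.21730571 / 0.78175304 = -0.278.
Therefore phi_{33} = -0.2780.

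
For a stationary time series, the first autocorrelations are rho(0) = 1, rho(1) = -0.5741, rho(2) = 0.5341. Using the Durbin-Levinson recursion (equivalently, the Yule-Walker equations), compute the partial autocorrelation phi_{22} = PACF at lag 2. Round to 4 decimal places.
\phi_{22} = 0.3051

The PACF at lag k is phi_{kk}, the last component of the solution
to the Yule-Walker system G_k phi = r_k where
  (G_k)_{ij} = rho(|i - j|), (r_k)_i = rho(i), i,j = 1..k.
Equivalently, Durbin-Levinson gives phi_{kk} iteratively:
  phi_{11} = rho(1)
  phi_{kk} = [rho(k) - sum_{j=1..k-1} phi_{k-1,j} rho(k-j)]
            / [1 - sum_{j=1..k-1} phi_{k-1,j} rho(j)],
  phi_{k,j} = phi_{k-1,j} - phi_{kk} phi_{k-1,k-j},  j = 1..k-1.
Step k = 1:
  phi_11 = rho(1) = -0.5741.
Step k = 2:
  phi_22 = [rho(2) - phi_11 rho(1)] / [1 - phi_11 rho(1)] = [0.5341 - (-0.5741)(-0.5741)] / [1 - (-0.5741)(-0.5741)]
         = 0.20450919 / 0.67040919 = 0.3051.
Therefore phi_{22} = 0.3051.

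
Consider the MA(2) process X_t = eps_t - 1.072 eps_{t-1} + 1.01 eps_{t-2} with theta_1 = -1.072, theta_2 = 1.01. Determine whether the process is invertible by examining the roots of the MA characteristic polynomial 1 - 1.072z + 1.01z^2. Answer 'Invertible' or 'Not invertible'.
\text{Not invertible}

The MA(q) characteristic polynomial is P(z) = 1 - 1.072z + 1.01z^2.
Invertibility requires all roots to lie outside the unit circle, i.e. |z| > 1 for every root.
Set 1 + (-1.072) z + (1.01) z^2 = 0, i.e. a z^2 + b z + c = 0 with a = 1.01, b = -1.072, c = 1.
Discriminant D = b^2 - 4ac = (-1.072)^2 - 4*(1.01)*1 = 1.149184 - (4.04) = -2.890816.
D < 0, so the roots are the complex-conjugate pair z = (-b +/- i sqrt(-D)) / (2a) = 0.5307 +/- 0.8417i.
For a conjugate pair |z|^2 = z * conj(z) = (product of roots) = c/a = 1/(1.01) = 0.990099, so |z| = sqrt(0.990099) = 0.995 for both roots.
Moduli of all roots: 0.9950, 0.9950.
All moduli strictly greater than 1? No.
Verdict: Not invertible.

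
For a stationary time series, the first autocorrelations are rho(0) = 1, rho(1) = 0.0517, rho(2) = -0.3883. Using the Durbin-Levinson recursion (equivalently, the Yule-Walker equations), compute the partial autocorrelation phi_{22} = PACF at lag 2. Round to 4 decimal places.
\phi_{22} = -0.3920

The PACF at lag k is phi_{kk}, the last component of the solution
to the Yule-Walker system G_k phi = r_k where
  (G_k)_{ij} = rho(|i - j|), (r_k)_i = rho(i), i,j = 1..k.
Equivalently, Durbin-Levinson gives phi_{kk} iteratively:
  phi_{11} = rho(1)
  phi_{kk} = [rho(k) - sum_{j=1..k-1} phi_{k-1,j} rho(k-j)]
            / [1 - sum_{j=1..k-1} phi_{k-1,j} rho(j)],
  phi_{k,j} = phi_{k-1,j} - phi_{kk} phi_{k-1,k-j},  j = 1..k-1.
Step k = 1:
  phi_11 = rho(1) = 0.0517.
Step k = 2:
  phi_22 = [rho(2) - phi_11 rho(1)] / [1 - phi_11 rho(1)] = [-0.3883 - (0.0517)(0.0517)] / [1 - (0.0517)(0.0517)]
         = -0.39097289 / 0.99732711 = -0.392.
Therefore phi_{22} = -0.3920.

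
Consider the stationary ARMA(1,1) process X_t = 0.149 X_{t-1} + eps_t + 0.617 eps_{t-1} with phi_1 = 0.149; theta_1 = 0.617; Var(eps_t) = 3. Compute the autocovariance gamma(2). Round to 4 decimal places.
\gamma(2) = 0.3824

Multiply the model equation by X_{t-k} and take expectations. With theta_0 = psi_0 = 1 and psi_j the MA(infinity) weights, this gives
  gamma(k) - sum_i phi_i gamma(k-i) = c_k,
  c_k = sigma^2 * sum_{j=k..q} theta_j psi_{j-k}   (c_k = 0 for k > q),
using gamma(-m) = gamma(m).
psi-weights needed (psi_j = theta_j + sum_i phi_i psi_{j-i}):
  psi_1 = theta_1 + phi_1 = 0.617 + (0.149) = 0.766
Right-hand sides:
  c_0 = sigma^2 (1 + theta_1 psi_1) = 3 * (1 + (0.617)(0.766)) = 3 * 1.472622 = 4.417866
  c_1 = sigma^2 theta_1 = 3 * (0.617) = 1.851
  c_2 = 0
Equations for k = 0 and k = 1 (AR order 1):
  gamma(0) = phi_1 gamma(1) + c_0
  gamma(1) = phi_1 gamma(0) + c_1
Substituting the second into the first: gamma(0) (1 - phi_1^2) = c_0 + phi_1 c_1, so
  gamma(0) = (c_0 + phi_1 c_1) / (1 - phi_1^2) = (4.417866 + (0.149)(1.851)) / (1 - (0.149)^2) = 4.693665 / 0.977799 = 4.800235.
  gamma(1) = phi_1 gamma(0) + c_1 = (0.149)(4.800235) + (1.851) = 2.566235.
For k = 2 (> q): gamma(2) = phi_1 gamma(1) = (0.149)(2.566235) = 0.382369.
Therefore gamma(2) = 0.3824 (to 4 decimal places).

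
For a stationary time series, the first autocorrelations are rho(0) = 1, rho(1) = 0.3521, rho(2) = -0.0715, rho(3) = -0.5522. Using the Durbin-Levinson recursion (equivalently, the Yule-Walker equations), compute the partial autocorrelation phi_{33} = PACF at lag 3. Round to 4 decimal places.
\phi_{33} = -0.5320

The PACF at lag k is phi_{kk}, the last component of the solution
to the Yule-Walker system G_k phi = r_k where
  (G_k)_{ij} = rho(|i - j|), (r_k)_i = rho(i), i,j = 1..k.
Equivalently, Durbin-Levinson gives phi_{kk} iteratively:
  phi_{11} = rho(1)
  phi_{kk} = [rho(k) - sum_{j=1..k-1} phi_{k-1,j} rho(k-j)]
            / [1 - sum_{j=1..k-1} phi_{k-1,j} rho(j)],
  phi_{k,j} = phi_{k-1,j} - phi_{kk} phi_{k-1,k-j},  j = 1..k-1.
Step k = 1:
  phi_11 = rho(1) = 0.3521.
Step k = 2:
  phi_22 = [rho(2) - phi_11 rho(1)] / [1 - phi_11 rho(1)] = [-0.0715 - (0.3521)(0.3521)] / [1 - (0.3521)(0.3521)]
         = -0.19547441 / 0.87602559 = -0.223138.
  Update: phi_21 = phi_11 - phi_22 phi_11 = 0.3521 - (-0.223138)(0.3521) = 0.430667.
Step k = 3:
  phi_33 = [rho(3) - phi_21 rho(2) - phi_22 rho(1)] / [1 - phi_21 rho(1) - phi_22 rho(2)]
    numerator   = -0.5522 - (0.430667)(-0.0715) - (-0.223138)(0.3521) = -0.44284051
    denominator = 1 - (0.430667)(0.3521) - (-0.223138)(-0.0715) = 0.83240786
  phi_33 = -0.44284051 / 0.83240786 = -0.532.
Therefore phi_{33} = -0.5320.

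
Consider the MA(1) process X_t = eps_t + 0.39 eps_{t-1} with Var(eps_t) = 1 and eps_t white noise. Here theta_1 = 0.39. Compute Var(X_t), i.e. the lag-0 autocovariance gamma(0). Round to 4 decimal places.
\gamma(0) = 1.1521

For an MA(q) process X_t = eps_t + sum_i theta_i eps_{t-i} with
Var(eps_t) = sigma^2, the variance is
  gamma(0) = sigma^2 * (1 + sum_i theta_i^2).
  sum_i theta_i^2 = (0.39)^2 = 0.1521.
  gamma(0) = 1 * (1 + 0.1521) = 1 * 1.1521 = 1.1521.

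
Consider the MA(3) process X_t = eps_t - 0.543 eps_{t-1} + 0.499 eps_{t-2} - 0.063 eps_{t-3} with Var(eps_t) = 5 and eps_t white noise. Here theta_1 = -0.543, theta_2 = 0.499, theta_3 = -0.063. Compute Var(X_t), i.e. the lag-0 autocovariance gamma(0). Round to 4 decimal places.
\gamma(0) = 7.7391

For an MA(q) process X_t = eps_t + sum_i theta_i eps_{t-i} with
Var(eps_t) = sigma^2, the variance is
  gamma(0) = sigma^2 * (1 + sum_i theta_i^2).
  sum_i theta_i^2 = (-0.543)^2 + (0.499)^2 + (-0.063)^2 = 0.294849 + 0.249001 + 0.003969 = 0.547819.
  gamma(0) = 5 * (1 + 0.547819) = 5 * 1.547819 = 7.739095, which rounds to 7.7391.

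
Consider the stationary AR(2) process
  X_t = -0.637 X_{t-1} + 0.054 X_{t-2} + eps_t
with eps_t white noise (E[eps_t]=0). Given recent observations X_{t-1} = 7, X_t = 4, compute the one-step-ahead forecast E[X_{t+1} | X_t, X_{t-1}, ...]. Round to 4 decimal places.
E[X_{t+1} \mid \mathcal F_t] = -2.1700

For an AR(p) model X_t = c + sum_i phi_i X_{t-i} + eps_t, the
one-step-ahead conditional mean is
  E[X_{t+1} | X_t, ...] = c + sum_i phi_i X_{t+1-i}.
Substitute known values:
  E[X_{t+1} | ...] = (-0.637) * (4) + (0.054) * (7)
                   = -2.1700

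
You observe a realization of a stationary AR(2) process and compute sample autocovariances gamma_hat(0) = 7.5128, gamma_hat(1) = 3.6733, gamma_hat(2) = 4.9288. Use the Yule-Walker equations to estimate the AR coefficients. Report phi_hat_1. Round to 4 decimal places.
\hat\phi_{1} = 0.2210

The Yule-Walker equations for an AR(p) process read, in matrix form,
  Gamma_p phi = r_p,   with   (Gamma_p)_{ij} = gamma(|i - j|),
                       (r_p)_i = gamma(i),   i,j = 1..p.
Substitute the sample gammas (Toeplitz matrix and right-hand side of size 2):
  Gamma_p = [[7.5128, 3.6733], [3.6733, 7.5128]]
  r_p     = [3.6733, 4.9288]
Written out:
  7.5128 phi_1 + 3.6733 phi_2 = 3.6733
  3.6733 phi_1 + 7.5128 phi_2 = 4.9288
Solve by Cramer's rule:
  det = gamma(0)^2 - gamma(1)^2 = (7.5128)^2 - (3.6733)^2 = 56.44216384 - 13.49313289 = 42.94903095
  phi_hat_1 = [gamma(1) gamma(0) - gamma(1) gamma(2)] / det = [(3.6733)(7.5128) - (3.6733)(4.9288)] / 42.94903095 = 9.4918072 / 42.94903095 = 0.221
  phi_hat_2 = [gamma(0) gamma(2) - gamma(1)^2] / det = [(7.5128)(4.9288) - (3.6733)^2] / 42.94903095 = 23.53595575 / 42.94903095 = 0.548
So phi_hat = [0.2210, 0.5480].
Therefore phi_hat_1 = 0.2210.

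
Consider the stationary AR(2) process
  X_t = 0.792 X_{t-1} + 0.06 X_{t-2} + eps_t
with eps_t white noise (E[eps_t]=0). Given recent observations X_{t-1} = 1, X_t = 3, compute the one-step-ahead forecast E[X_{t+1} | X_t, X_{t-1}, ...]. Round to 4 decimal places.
E[X_{t+1} \mid \mathcal F_t] = 2.4360

For an AR(p) model X_t = c + sum_i phi_i X_{t-i} + eps_t, the
one-step-ahead conditional mean is
  E[X_{t+1} | X_t, ...] = c + sum_i phi_i X_{t+1-i}.
Substitute known values:
  E[X_{t+1} | ...] = (0.792) * (3) + (0.06) * (1)
                   = 2.4360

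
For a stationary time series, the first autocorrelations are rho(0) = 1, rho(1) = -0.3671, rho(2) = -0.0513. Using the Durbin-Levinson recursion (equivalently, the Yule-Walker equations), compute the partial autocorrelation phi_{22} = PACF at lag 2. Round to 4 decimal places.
\phi_{22} = -0.2150

The PACF at lag k is phi_{kk}, the last component of the solution
to the Yule-Walker system G_k phi = r_k where
  (G_k)_{ij} = rho(|i - j|), (r_k)_i = rho(i), i,j = 1..k.
Equivalently, Durbin-Levinson gives phi_{kk} iteratively:
  phi_{11} = rho(1)
  phi_{kk} = [rho(k) - sum_{j=1..k-1} phi_{k-1,j} rho(k-j)]
            / [1 - sum_{j=1..k-1} phi_{k-1,j} rho(j)],
  phi_{k,j} = phi_{k-1,j} - phi_{kk} phi_{k-1,k-j},  j = 1..k-1.
Step k = 1:
  phi_11 = rho(1) = -0.3671.
Step k = 2:
  phi_22 = [rho(2) - phi_11 rho(1)] / [1 - phi_11 rho(1)] = [-0.0513 - (-0.3671)(-0.3671)] / [1 - (-0.3671)(-0.3671)]
         = -0.18606241 / 0.86523759 = -0.215.
Therefore phi_{22} = -0.2150.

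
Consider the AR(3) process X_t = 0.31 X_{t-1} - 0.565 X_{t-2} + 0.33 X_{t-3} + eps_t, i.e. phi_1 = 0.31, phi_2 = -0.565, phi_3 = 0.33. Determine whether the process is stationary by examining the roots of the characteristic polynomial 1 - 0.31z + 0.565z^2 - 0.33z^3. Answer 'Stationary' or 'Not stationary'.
\text{Stationary}

The AR(p) characteristic polynomial is P(z) = 1 - 0.31z + 0.565z^2 - 0.33z^3.
Stationarity requires all roots to lie outside the unit circle, i.e. |z| > 1 for every root.
Degree 3: look for a simple real root z0 first, then factor out (1 - z/z0) and solve the remaining quadratic.
Testing z0 = 2: P(2) = 1 + (-0.31)(2) + (0.565)(2)^2 + (-0.33)(2)^3
  = 1 + (-0.62) + (2.26) + (-2.64) = 0.  So z_0 = 2 is a root, |z_0| = 2.
Divide out the factor (1 - 0.5 z) = (1 - z/z0) (since 1/z0 = 0.5):
  P(z) = (1 - 0.5 z)(1 + (0.19) z + (0.66) z^2)
  [check: z-coef 0.19 - (0.5) = -0.31; z^2-coef 0.66 - (0.5)(0.19) = 0.565; z^3-coef -(0.5)(0.66) = -0.33.]
Remaining roots from the quadratic factor 1 + (0.19) z + (0.66) z^2:
  Set 1 + (0.19) z + (0.66) z^2 = 0, i.e. a z^2 + b z + c = 0 with a = 0.66, b = 0.19, c = 1.
  Discriminant D = b^2 - 4ac = (0.19)^2 - 4*(0.66)*1 = 0.0361 - (2.64) = -2.6039.
  D < 0, so the roots are the complex-conjugate pair z = (-b +/- i sqrt(-D)) / (2a) = -0.1439 +/- 1.2225i.
  For a conjugate pair |z|^2 = z * conj(z) = (product of roots) = c/a = 1/(0.66) = 1.515152, so |z| = sqrt(1.515152) = 1.2309 for both roots.
Moduli of all roots: 2.0000, 1.2309, 1.2309.
All moduli strictly greater than 1? Yes.
Verdict: Stationary.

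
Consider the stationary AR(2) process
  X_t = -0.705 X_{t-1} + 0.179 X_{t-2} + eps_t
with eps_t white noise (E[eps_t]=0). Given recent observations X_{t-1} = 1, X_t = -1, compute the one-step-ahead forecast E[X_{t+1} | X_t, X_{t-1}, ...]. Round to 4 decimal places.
E[X_{t+1} \mid \mathcal F_t] = 0.8840

For an AR(p) model X_t = c + sum_i phi_i X_{t-i} + eps_t, the
one-step-ahead conditional mean is
  E[X_{t+1} | X_t, ...] = c + sum_i phi_i X_{t+1-i}.
Substitute known values:
  E[X_{t+1} | ...] = (-0.705) * (-1) + (0.179) * (1)
                   = 0.8840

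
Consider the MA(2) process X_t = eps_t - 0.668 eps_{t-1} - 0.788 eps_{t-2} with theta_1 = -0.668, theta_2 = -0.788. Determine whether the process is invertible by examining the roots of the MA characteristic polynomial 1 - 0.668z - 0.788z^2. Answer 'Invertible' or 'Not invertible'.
\text{Not invertible}

The MA(q) characteristic polynomial is P(z) = 1 - 0.668z - 0.788z^2.
Invertibility requires all roots to lie outside the unit circle, i.e. |z| > 1 for every root.
Set 1 + (-0.668) z + (-0.788) z^2 = 0, i.e. a z^2 + b z + c = 0 with a = -0.788, b = -0.668, c = 1.
Discriminant D = b^2 - 4ac = (-0.668)^2 - 4*(-0.788)*1 = 0.446224 - (-3.152) = 3.598224.
D >= 0, so the roots are real: z = (-b +/- sqrt(D)) / (2a) = (0.668 +/- 1.896899) / (-1.576).
  z_1 = (0.668 + 1.896899) / (-1.576) = -1.6275,   |z_1| = 1.6275.
  z_2 = (0.668 - 1.896899) / (-1.576) = 0.7798,   |z_2| = 0.7798.
Moduli of all roots: 1.6275, 0.7798.
All moduli strictly greater than 1? No.
Verdict: Not invertible.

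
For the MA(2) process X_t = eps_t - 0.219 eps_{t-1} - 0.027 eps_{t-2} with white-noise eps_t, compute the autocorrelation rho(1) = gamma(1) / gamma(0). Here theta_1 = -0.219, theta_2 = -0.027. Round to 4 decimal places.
\rho(1) = -0.2032

For an MA(q) process with theta_0 = 1, the autocovariance is
  gamma(k) = sigma^2 * sum_{i=0..q-k} theta_i * theta_{i+k},
and rho(k) = gamma(k) / gamma(0). Sigma^2 cancels.
  numerator   = (1)*(-0.219) + (-0.219)*(-0.027) = -0.213087.
  denominator = (1)^2 + (-0.219)^2 + (-0.027)^2 = 1.04869.
  rho(1) = -0.213087 / 1.04869 = -0.2032.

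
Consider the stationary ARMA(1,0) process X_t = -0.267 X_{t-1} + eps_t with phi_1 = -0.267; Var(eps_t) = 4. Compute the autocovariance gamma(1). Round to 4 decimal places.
\gamma(1) = -1.1500

Multiply the model equation by X_{t-k} and take expectations. With theta_0 = psi_0 = 1 and psi_j the MA(infinity) weights, this gives
  gamma(k) - sum_i phi_i gamma(k-i) = c_k,
  c_k = sigma^2 * sum_{j=k..q} theta_j psi_{j-k}   (c_k = 0 for k > q),
using gamma(-m) = gamma(m).
Pure AR (q = 0): c_0 = sigma^2 = 4, c_k = 0 for k >= 1.
Equations for k = 0 and k = 1 (AR order 1):
  gamma(0) = phi_1 gamma(1) + c_0
  gamma(1) = phi_1 gamma(0) + c_1
Substituting the second into the first: gamma(0) (1 - phi_1^2) = c_0 + phi_1 c_1, so
  gamma(0) = c_0 / (1 - phi_1^2) = 4 / (1 - (-0.267)^2) = 4 / 0.928711 = 4.307045.
  gamma(1) = phi_1 gamma(0) = (-0.267)(4.307045) = -1.149981.
Therefore gamma(1) = -1.1500 (to 4 decimal places).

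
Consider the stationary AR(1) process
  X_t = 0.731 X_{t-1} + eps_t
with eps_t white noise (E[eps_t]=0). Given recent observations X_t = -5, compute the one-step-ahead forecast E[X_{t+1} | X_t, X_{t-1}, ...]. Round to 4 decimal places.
E[X_{t+1} \mid \mathcal F_t] = -3.6550

For an AR(p) model X_t = c + sum_i phi_i X_{t-i} + eps_t, the
one-step-ahead conditional mean is
  E[X_{t+1} | X_t, ...] = c + sum_i phi_i X_{t+1-i}.
Substitute known values:
  E[X_{t+1} | ...] = (0.731) * (-5)
                   = -3.6550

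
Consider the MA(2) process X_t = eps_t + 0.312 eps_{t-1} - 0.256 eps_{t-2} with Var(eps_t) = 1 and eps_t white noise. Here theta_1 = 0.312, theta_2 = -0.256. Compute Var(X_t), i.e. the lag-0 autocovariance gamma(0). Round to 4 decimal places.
\gamma(0) = 1.1629

For an MA(q) process X_t = eps_t + sum_i theta_i eps_{t-i} with
Var(eps_t) = sigma^2, the variance is
  gamma(0) = sigma^2 * (1 + sum_i theta_i^2).
  sum_i theta_i^2 = (0.312)^2 + (-0.256)^2 = 0.097344 + 0.065536 = 0.16288.
  gamma(0) = 1 * (1 + 0.16288) = 1 * 1.16288 = 1.16288, which rounds to 1.1629.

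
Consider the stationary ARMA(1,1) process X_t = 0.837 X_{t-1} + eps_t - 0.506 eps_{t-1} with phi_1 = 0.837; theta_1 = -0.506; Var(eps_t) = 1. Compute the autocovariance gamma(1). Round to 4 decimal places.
\gamma(1) = 0.6373

Multiply the model equation by X_{t-k} and take expectations. With theta_0 = psi_0 = 1 and psi_j the MA(infinity) weights, this gives
  gamma(k) - sum_i phi_i gamma(k-i) = c_k,
  c_k = sigma^2 * sum_{j=k..q} theta_j psi_{j-k}   (c_k = 0 for k > q),
using gamma(-m) = gamma(m).
psi-weights needed (psi_j = theta_j + sum_i phi_i psi_{j-i}):
  psi_1 = theta_1 + phi_1 = -0.506 + (0.837) = 0.331
Right-hand sides:
  c_0 = sigma^2 (1 + theta_1 psi_1) = 1 * (1 + (-0.506)(0.331)) = 1 * 0.832514 = 0.832514
  c_1 = sigma^2 theta_1 = 1 * (-0.506) = -0.506
  c_2 = 0
Equations for k = 0 and k = 1 (AR order 1):
  gamma(0) = phi_1 gamma(1) + c_0
  gamma(1) = phi_1 gamma(0) + c_1
Substituting the second into the first: gamma(0) (1 - phi_1^2) = c_0 + phi_1 c_1, so
  gamma(0) = (c_0 + phi_1 c_1) / (1 - phi_1^2) = (0.832514 + (0.837)(-0.506)) / (1 - (0.837)^2) = 0.408992 / 0.299431 = 1.365897.
  gamma(1) = phi_1 gamma(0) + c_1 = (0.837)(1.365897) + (-0.506) = 0.637256.
Therefore gamma(1) = 0.6373 (to 4 decimal places).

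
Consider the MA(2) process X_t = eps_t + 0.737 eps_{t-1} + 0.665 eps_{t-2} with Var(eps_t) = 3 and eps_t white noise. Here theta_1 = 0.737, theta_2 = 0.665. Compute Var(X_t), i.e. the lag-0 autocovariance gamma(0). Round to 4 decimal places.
\gamma(0) = 5.9562

For an MA(q) process X_t = eps_t + sum_i theta_i eps_{t-i} with
Var(eps_t) = sigma^2, the variance is
  gamma(0) = sigma^2 * (1 + sum_i theta_i^2).
  sum_i theta_i^2 = (0.737)^2 + (0.665)^2 = 0.543169 + 0.442225 = 0.985394.
  gamma(0) = 3 * (1 + 0.985394) = 3 * 1.985394 = 5.956182, which rounds to 5.9562.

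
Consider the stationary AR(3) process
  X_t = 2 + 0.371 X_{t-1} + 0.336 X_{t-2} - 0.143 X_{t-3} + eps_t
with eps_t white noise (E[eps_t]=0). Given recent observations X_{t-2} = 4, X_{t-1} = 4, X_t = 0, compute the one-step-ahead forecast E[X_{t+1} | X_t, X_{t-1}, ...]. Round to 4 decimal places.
E[X_{t+1} \mid \mathcal F_t] = 2.7720

For an AR(p) model X_t = c + sum_i phi_i X_{t-i} + eps_t, the
one-step-ahead conditional mean is
  E[X_{t+1} | X_t, ...] = c + sum_i phi_i X_{t+1-i}.
Substitute known values:
  E[X_{t+1} | ...] = 2 + (0.371) * (0) + (0.336) * (4) + (-0.143) * (4)
                   = 2.7720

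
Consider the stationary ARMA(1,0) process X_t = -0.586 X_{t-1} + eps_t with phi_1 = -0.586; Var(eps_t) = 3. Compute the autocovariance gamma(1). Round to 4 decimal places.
\gamma(1) = -2.6774

Multiply the model equation by X_{t-k} and take expectations. With theta_0 = psi_0 = 1 and psi_j the MA(infinity) weights, this gives
  gamma(k) - sum_i phi_i gamma(k-i) = c_k,
  c_k = sigma^2 * sum_{j=k..q} theta_j psi_{j-k}   (c_k = 0 for k > q),
using gamma(-m) = gamma(m).
Pure AR (q = 0): c_0 = sigma^2 = 3, c_k = 0 for k >= 1.
Equations for k = 0 and k = 1 (AR order 1):
  gamma(0) = phi_1 gamma(1) + c_0
  gamma(1) = phi_1 gamma(0) + c_1
Substituting the second into the first: gamma(0) (1 - phi_1^2) = c_0 + phi_1 c_1, so
  gamma(0) = c_0 / (1 - phi_1^2) = 3 / (1 - (-0.586)^2) = 3 / 0.656604 = 4.568964.
  gamma(1) = phi_1 gamma(0) = (-0.586)(4.568964) = -2.677413.
Therefore gamma(1) = -2.6774 (to 4 decimal places).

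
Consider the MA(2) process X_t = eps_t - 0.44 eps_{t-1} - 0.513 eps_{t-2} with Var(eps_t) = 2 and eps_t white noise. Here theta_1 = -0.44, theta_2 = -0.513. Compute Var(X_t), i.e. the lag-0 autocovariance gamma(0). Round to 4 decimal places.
\gamma(0) = 2.9135

For an MA(q) process X_t = eps_t + sum_i theta_i eps_{t-i} with
Var(eps_t) = sigma^2, the variance is
  gamma(0) = sigma^2 * (1 + sum_i theta_i^2).
  sum_i theta_i^2 = (-0.44)^2 + (-0.513)^2 = 0.1936 + 0.263169 = 0.456769.
  gamma(0) = 2 * (1 + 0.456769) = 2 * 1.456769 = 2.913538, which rounds to 2.9135.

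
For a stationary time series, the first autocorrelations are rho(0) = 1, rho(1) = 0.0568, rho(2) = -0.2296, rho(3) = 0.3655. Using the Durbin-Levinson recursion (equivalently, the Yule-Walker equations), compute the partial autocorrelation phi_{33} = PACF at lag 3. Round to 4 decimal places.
\phi_{33} = 0.4190

The PACF at lag k is phi_{kk}, the last component of the solution
to the Yule-Walker system G_k phi = r_k where
  (G_k)_{ij} = rho(|i - j|), (r_k)_i = rho(i), i,j = 1..k.
Equivalently, Durbin-Levinson gives phi_{kk} iteratively:
  phi_{11} = rho(1)
  phi_{kk} = [rho(k) - sum_{j=1..k-1} phi_{k-1,j} rho(k-j)]
            / [1 - sum_{j=1..k-1} phi_{k-1,j} rho(j)],
  phi_{k,j} = phi_{k-1,j} - phi_{kk} phi_{k-1,k-j},  j = 1..k-1.
Step k = 1:
  phi_11 = rho(1) = 0.0568.
Step k = 2:
  phi_22 = [rho(2) - phi_11 rho(1)] / [1 - phi_11 rho(1)] = [-0.2296 - (0.0568)(0.0568)] / [1 - (0.0568)(0.0568)]
         = -0.23282624 / 0.99677376 = -0.23358.
  Update: phi_21 = phi_11 - phi_22 phi_11 = 0.0568 - (-0.23358)(0.0568) = 0.070067.
Step k = 3:
  phi_33 = [rho(3) - phi_21 rho(2) - phi_22 rho(1)] / [1 - phi_21 rho(1) - phi_22 rho(2)]
    numerator   = 0.3655 - (0.070067)(-0.2296) - (-0.23358)(0.0568) = 0.39485479
    denominator = 1 - (0.070067)(0.0568) - (-0.23358)(-0.2296) = 0.94239025
  phi_33 = 0.39485479 / 0.94239025 = 0.419.
Therefore phi_{33} = 0.4190.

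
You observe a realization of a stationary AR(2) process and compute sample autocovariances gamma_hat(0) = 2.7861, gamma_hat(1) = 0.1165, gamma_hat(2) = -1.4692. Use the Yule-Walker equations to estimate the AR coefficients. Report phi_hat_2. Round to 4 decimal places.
\hat\phi_{2} = -0.5300

The Yule-Walker equations for an AR(p) process read, in matrix form,
  Gamma_p phi = r_p,   with   (Gamma_p)_{ij} = gamma(|i - j|),
                       (r_p)_i = gamma(i),   i,j = 1..p.
Substitute the sample gammas (Toeplitz matrix and right-hand side of size 2):
  Gamma_p = [[2.7861, 0.1165], [0.1165, 2.7861]]
  r_p     = [0.1165, -1.4692]
Written out:
  2.7861 phi_1 + 0.1165 phi_2 = 0.1165
  0.1165 phi_1 + 2.7861 phi_2 = -1.4692
Solve by Cramer's rule:
  det = gamma(0)^2 - gamma(1)^2 = (2.7861)^2 - (0.1165)^2 = 7.76235321 - 0.01357225 = 7.74878096
  phi_hat_1 = [gamma(1) gamma(0) - gamma(1) gamma(2)] / det = [(0.1165)(2.7861) - (0.1165)(-1.4692)] / 7.74878096 = 0.49574245 / 7.74878096 = 0.064
  phi_hat_2 = [gamma(0) gamma(2) - gamma(1)^2] / det = [(2.7861)(-1.4692) - (0.1165)^2] / 7.74878096 = -4.10691037 / 7.74878096 = -0.53
So phi_hat = [0.0640, -0.5300].
Therefore phi_hat_2 = -0.5300.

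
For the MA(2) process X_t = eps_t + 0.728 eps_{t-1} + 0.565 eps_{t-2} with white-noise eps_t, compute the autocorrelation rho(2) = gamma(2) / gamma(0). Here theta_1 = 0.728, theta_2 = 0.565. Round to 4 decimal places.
\rho(2) = 0.3055

For an MA(q) process with theta_0 = 1, the autocovariance is
  gamma(k) = sigma^2 * sum_{i=0..q-k} theta_i * theta_{i+k},
and rho(k) = gamma(k) / gamma(0). Sigma^2 cancels.
  numerator   = (1)*(0.565) = 0.565.
  denominator = (1)^2 + (0.728)^2 + (0.565)^2 = 1.849209.
  rho(2) = 0.565 / 1.849209 = 0.3055.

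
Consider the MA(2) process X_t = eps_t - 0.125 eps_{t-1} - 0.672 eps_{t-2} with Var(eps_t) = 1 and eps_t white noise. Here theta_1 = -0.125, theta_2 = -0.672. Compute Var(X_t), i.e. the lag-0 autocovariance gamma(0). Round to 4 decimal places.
\gamma(0) = 1.4672

For an MA(q) process X_t = eps_t + sum_i theta_i eps_{t-i} with
Var(eps_t) = sigma^2, the variance is
  gamma(0) = sigma^2 * (1 + sum_i theta_i^2).
  sum_i theta_i^2 = (-0.125)^2 + (-0.672)^2 = 0.015625 + 0.451584 = 0.467209.
  gamma(0) = 1 * (1 + 0.467209) = 1 * 1.467209 = 1.467209, which rounds to 1.4672.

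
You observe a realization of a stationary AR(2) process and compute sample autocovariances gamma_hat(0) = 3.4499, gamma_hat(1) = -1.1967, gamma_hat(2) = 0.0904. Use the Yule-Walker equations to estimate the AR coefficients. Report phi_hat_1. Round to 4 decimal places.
\hat\phi_{1} = -0.3840

The Yule-Walker equations for an AR(p) process read, in matrix form,
  Gamma_p phi = r_p,   with   (Gamma_p)_{ij} = gamma(|i - j|),
                       (r_p)_i = gamma(i),   i,j = 1..p.
Substitute the sample gammas (Toeplitz matrix and right-hand side of size 2):
  Gamma_p = [[3.4499, -1.1967], [-1.1967, 3.4499]]
  r_p     = [-1.1967, 0.0904]
Written out:
  3.4499 phi_1 - 1.1967 phi_2 = -1.1967
  -1.1967 phi_1 + 3.4499 phi_2 = 0.0904
Solve by Cramer's rule:
  det = gamma(0)^2 - gamma(1)^2 = (3.4499)^2 - (-1.1967)^2 = 11.90181001 - 1.43209089 = 10.46971912
  phi_hat_1 = [gamma(1) gamma(0) - gamma(1) gamma(2)] / det = [(-1.1967)(3.4499) - (-1.1967)(0.0904)] / 10.46971912 = -4.02031365 / 10.46971912 = -0.384
  phi_hat_2 = [gamma(0) gamma(2) - gamma(1)^2] / det = [(3.4499)(0.0904) - (-1.1967)^2] / 10.46971912 = -1.12021993 / 10.46971912 = -0.107
So phi_hat = [-0.3840, -0.1070].
Therefore phi_hat_1 = -0.3840.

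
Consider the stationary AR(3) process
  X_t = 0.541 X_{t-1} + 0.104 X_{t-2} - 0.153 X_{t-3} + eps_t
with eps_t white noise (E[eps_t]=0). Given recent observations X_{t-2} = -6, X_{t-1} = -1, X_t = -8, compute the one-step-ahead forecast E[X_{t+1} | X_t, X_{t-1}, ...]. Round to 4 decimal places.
E[X_{t+1} \mid \mathcal F_t] = -3.5140

For an AR(p) model X_t = c + sum_i phi_i X_{t-i} + eps_t, the
one-step-ahead conditional mean is
  E[X_{t+1} | X_t, ...] = c + sum_i phi_i X_{t+1-i}.
Substitute known values:
  E[X_{t+1} | ...] = (0.541) * (-8) + (0.104) * (-1) + (-0.153) * (-6)
                   = -3.5140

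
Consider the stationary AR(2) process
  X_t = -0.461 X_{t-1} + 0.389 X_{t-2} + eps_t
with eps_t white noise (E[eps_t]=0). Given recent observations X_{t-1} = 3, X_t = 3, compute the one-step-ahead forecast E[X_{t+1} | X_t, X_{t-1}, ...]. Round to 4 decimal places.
E[X_{t+1} \mid \mathcal F_t] = -0.2160

For an AR(p) model X_t = c + sum_i phi_i X_{t-i} + eps_t, the
one-step-ahead conditional mean is
  E[X_{t+1} | X_t, ...] = c + sum_i phi_i X_{t+1-i}.
Substitute known values:
  E[X_{t+1} | ...] = (-0.461) * (3) + (0.389) * (3)
                   = -0.2160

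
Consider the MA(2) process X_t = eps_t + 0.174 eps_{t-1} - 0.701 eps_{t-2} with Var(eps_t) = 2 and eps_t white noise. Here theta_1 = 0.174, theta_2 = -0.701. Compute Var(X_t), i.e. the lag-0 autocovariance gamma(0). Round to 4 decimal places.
\gamma(0) = 3.0434

For an MA(q) process X_t = eps_t + sum_i theta_i eps_{t-i} with
Var(eps_t) = sigma^2, the variance is
  gamma(0) = sigma^2 * (1 + sum_i theta_i^2).
  sum_i theta_i^2 = (0.174)^2 + (-0.701)^2 = 0.030276 + 0.491401 = 0.521677.
  gamma(0) = 2 * (1 + 0.521677) = 2 * 1.521677 = 3.043354, which rounds to 3.0434.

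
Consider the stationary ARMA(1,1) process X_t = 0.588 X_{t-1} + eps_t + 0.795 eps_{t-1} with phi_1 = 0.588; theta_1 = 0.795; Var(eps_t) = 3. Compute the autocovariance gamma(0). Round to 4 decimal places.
\gamma(0) = 11.7704

Multiply the model equation by X_{t-k} and take expectations. With theta_0 = psi_0 = 1 and psi_j the MA(infinity) weights, this gives
  gamma(k) - sum_i phi_i gamma(k-i) = c_k,
  c_k = sigma^2 * sum_{j=k..q} theta_j psi_{j-k}   (c_k = 0 for k > q),
using gamma(-m) = gamma(m).
psi-weights needed (psi_j = theta_j + sum_i phi_i psi_{j-i}):
  psi_1 = theta_1 + phi_1 = 0.795 + (0.588) = 1.383
Right-hand sides:
  c_0 = sigma^2 (1 + theta_1 psi_1) = 3 * (1 + (0.795)(1.383)) = 3 * 2.099485 = 6.298455
  c_1 = sigma^2 theta_1 = 3 * (0.795) = 2.385
  c_2 = 0
Equations for k = 0 and k = 1 (AR order 1):
  gamma(0) = phi_1 gamma(1) + c_0
  gamma(1) = phi_1 gamma(0) + c_1
Substituting the second into the first: gamma(0) (1 - phi_1^2) = c_0 + phi_1 c_1, so
  gamma(0) = (c_0 + phi_1 c_1) / (1 - phi_1^2) = (6.298455 + (0.588)(2.385)) / (1 - (0.588)^2) = 7.700835 / 0.654256 = 11.77037.
Therefore gamma(0) = 11.7704 (to 4 decimal places).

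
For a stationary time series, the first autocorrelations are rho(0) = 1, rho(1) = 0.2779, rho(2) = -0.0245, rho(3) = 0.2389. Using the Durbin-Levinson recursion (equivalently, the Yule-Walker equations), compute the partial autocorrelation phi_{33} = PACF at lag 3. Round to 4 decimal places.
\phi_{33} = 0.3040

The PACF at lag k is phi_{kk}, the last component of the solution
to the Yule-Walker system G_k phi = r_k where
  (G_k)_{ij} = rho(|i - j|), (r_k)_i = rho(i), i,j = 1..k.
Equivalently, Durbin-Levinson gives phi_{kk} iteratively:
  phi_{11} = rho(1)
  phi_{kk} = [rho(k) - sum_{j=1..k-1} phi_{k-1,j} rho(k-j)]
            / [1 - sum_{j=1..k-1} phi_{k-1,j} rho(j)],
  phi_{k,j} = phi_{k-1,j} - phi_{kk} phi_{k-1,k-j},  j = 1..k-1.
Step k = 1:
  phi_11 = rho(1) = 0.2779.
Step k = 2:
  phi_22 = [rho(2) - phi_11 rho(1)] / [1 - phi_11 rho(1)] = [-0.0245 - (0.2779)(0.2779)] / [1 - (0.2779)(0.2779)]
         = -0.10172841 / 0.92277159 = -0.110242.
  Update: phi_21 = phi_11 - phi_22 phi_11 = 0.2779 - (-0.110242)(0.2779) = 0.308536.
Step k = 3:
  phi_33 = [rho(3) - phi_21 rho(2) - phi_22 rho(1)] / [1 - phi_21 rho(1) - phi_22 rho(2)]
    numerator   = 0.2389 - (0.308536)(-0.0245) - (-0.110242)(0.2779) = 0.27709546
    denominator = 1 - (0.308536)(0.2779) - (-0.110242)(-0.0245) = 0.91155682
  phi_33 = 0.27709546 / 0.91155682 = 0.304.
Therefore phi_{33} = 0.3040.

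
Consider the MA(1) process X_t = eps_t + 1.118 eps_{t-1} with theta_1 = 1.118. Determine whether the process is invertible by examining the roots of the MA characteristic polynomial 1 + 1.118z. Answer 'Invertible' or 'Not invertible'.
\text{Not invertible}

The MA(q) characteristic polynomial is P(z) = 1 + 1.118z.
Invertibility requires all roots to lie outside the unit circle, i.e. |z| > 1 for every root.
This is linear in z: 1 + (1.118) z = 0  =>  z = -1/(1.118) = -0.894454,  |z| = 0.894454.
Moduli of all roots: 0.8945.
All moduli strictly greater than 1? No.
Verdict: Not invertible.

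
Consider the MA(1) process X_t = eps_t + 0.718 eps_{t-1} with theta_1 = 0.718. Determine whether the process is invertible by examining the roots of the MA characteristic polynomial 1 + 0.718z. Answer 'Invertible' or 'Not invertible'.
\text{Invertible}

The MA(q) characteristic polynomial is P(z) = 1 + 0.718z.
Invertibility requires all roots to lie outside the unit circle, i.e. |z| > 1 for every root.
This is linear in z: 1 + (0.718) z = 0  =>  z = -1/(0.718) = -1.392758,  |z| = 1.392758.
Moduli of all roots: 1.3928.
All moduli strictly greater than 1? Yes.
Verdict: Invertible.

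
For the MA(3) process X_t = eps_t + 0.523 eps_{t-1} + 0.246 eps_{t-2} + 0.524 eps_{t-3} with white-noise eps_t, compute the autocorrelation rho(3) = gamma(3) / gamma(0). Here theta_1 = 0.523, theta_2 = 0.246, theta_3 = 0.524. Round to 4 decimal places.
\rho(3) = 0.3257

For an MA(q) process with theta_0 = 1, the autocovariance is
  gamma(k) = sigma^2 * sum_{i=0..q-k} theta_i * theta_{i+k},
and rho(k) = gamma(k) / gamma(0). Sigma^2 cancels.
  numerator   = (1)*(0.524) = 0.524.
  denominator = (1)^2 + (0.523)^2 + (0.246)^2 + (0.524)^2 = 1.608621.
  rho(3) = 0.524 / 1.608621 = 0.3257.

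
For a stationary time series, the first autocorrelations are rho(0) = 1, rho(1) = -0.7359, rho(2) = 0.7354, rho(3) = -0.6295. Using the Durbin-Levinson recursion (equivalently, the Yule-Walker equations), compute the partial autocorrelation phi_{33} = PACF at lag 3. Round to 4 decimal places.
\phi_{33} = -0.0159

The PACF at lag k is phi_{kk}, the last component of the solution
to the Yule-Walker system G_k phi = r_k where
  (G_k)_{ij} = rho(|i - j|), (r_k)_i = rho(i), i,j = 1..k.
Equivalently, Durbin-Levinson gives phi_{kk} iteratively:
  phi_{11} = rho(1)
  phi_{kk} = [rho(k) - sum_{j=1..k-1} phi_{k-1,j} rho(k-j)]
            / [1 - sum_{j=1..k-1} phi_{k-1,j} rho(j)],
  phi_{k,j} = phi_{k-1,j} - phi_{kk} phi_{k-1,k-j},  j = 1..k-1.
Step k = 1:
  phi_11 = rho(1) = -0.7359.
Step k = 2:
  phi_22 = [rho(2) - phi_11 rho(1)] / [1 - phi_11 rho(1)] = [0.7354 - (-0.7359)(-0.7359)] / [1 - (-0.7359)(-0.7359)]
         = 0.19385119 / 0.45845119 = 0.422839.
  Update: phi_21 = phi_11 - phi_22 phi_11 = -0.7359 - (0.422839)(-0.7359) = -0.424733.
Step k = 3:
  phi_33 = [rho(3) - phi_21 rho(2) - phi_22 rho(1)] / [1 - phi_21 rho(1) - phi_22 rho(2)]
    numerator   = -0.6295 - (-0.424733)(0.7354) - (0.422839)(-0.7359) = -0.00598423
    denominator = 1 - (-0.424733)(-0.7359) - (0.422839)(0.7354) = 0.37648328
  phi_33 = -0.00598423 / 0.37648328 = -0.0159.
Therefore phi_{33} = -0.0159.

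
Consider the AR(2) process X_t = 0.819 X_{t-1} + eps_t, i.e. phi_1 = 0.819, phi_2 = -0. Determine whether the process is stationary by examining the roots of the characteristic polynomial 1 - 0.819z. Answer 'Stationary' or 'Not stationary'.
\text{Stationary}

The AR(p) characteristic polynomial is P(z) = 1 - 0.819z.
Stationarity requires all roots to lie outside the unit circle, i.e. |z| > 1 for every root.
This is linear in z: 1 + (-0.819) z = 0  =>  z = -1/(-0.819) = 1.221001,  |z| = 1.221001.
Moduli of all roots: 1.2210.
All moduli strictly greater than 1? Yes.
Verdict: Stationary.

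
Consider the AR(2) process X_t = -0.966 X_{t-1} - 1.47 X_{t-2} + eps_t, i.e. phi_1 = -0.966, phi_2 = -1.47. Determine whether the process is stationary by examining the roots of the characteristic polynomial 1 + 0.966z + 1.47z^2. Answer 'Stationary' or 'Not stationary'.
\text{Not stationary}

The AR(p) characteristic polynomial is P(z) = 1 + 0.966z + 1.47z^2.
Stationarity requires all roots to lie outside the unit circle, i.e. |z| > 1 for every root.
Set 1 + (0.966) z + (1.47) z^2 = 0, i.e. a z^2 + b z + c = 0 with a = 1.47, b = 0.966, c = 1.
Discriminant D = b^2 - 4ac = (0.966)^2 - 4*(1.47)*1 = 0.933156 - (5.88) = -4.946844.
D < 0, so the roots are the complex-conjugate pair z = (-b +/- i sqrt(-D)) / (2a) = -0.3286 +/- 0.7565i.
For a conjugate pair |z|^2 = z * conj(z) = (product of roots) = c/a = 1/(1.47) = 0.680272, so |z| = sqrt(0.680272) = 0.8248 for both roots.
Moduli of all roots: 0.8248, 0.8248.
All moduli strictly greater than 1? No.
Verdict: Not stationary.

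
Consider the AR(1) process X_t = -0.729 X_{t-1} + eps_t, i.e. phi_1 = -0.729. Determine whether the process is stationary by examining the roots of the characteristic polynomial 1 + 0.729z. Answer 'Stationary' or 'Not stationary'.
\text{Stationary}

The AR(p) characteristic polynomial is P(z) = 1 + 0.729z.
Stationarity requires all roots to lie outside the unit circle, i.e. |z| > 1 for every root.
This is linear in z: 1 + (0.729) z = 0  =>  z = -1/(0.729) = -1.371742,  |z| = 1.371742.
Moduli of all roots: 1.3717.
All moduli strictly greater than 1? Yes.
Verdict: Stationary.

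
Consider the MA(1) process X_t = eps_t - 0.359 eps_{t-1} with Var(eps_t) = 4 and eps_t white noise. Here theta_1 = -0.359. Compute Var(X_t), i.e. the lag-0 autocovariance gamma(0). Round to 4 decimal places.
\gamma(0) = 4.5155

For an MA(q) process X_t = eps_t + sum_i theta_i eps_{t-i} with
Var(eps_t) = sigma^2, the variance is
  gamma(0) = sigma^2 * (1 + sum_i theta_i^2).
  sum_i theta_i^2 = (-0.359)^2 = 0.128881.
  gamma(0) = 4 * (1 + 0.128881) = 4 * 1.128881 = 4.515524, which rounds to 4.5155.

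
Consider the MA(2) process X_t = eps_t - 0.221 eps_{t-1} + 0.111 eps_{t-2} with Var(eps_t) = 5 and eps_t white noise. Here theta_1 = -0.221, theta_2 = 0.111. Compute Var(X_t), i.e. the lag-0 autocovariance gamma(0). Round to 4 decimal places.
\gamma(0) = 5.3058

For an MA(q) process X_t = eps_t + sum_i theta_i eps_{t-i} with
Var(eps_t) = sigma^2, the variance is
  gamma(0) = sigma^2 * (1 + sum_i theta_i^2).
  sum_i theta_i^2 = (-0.221)^2 + (0.111)^2 = 0.048841 + 0.012321 = 0.061162.
  gamma(0) = 5 * (1 + 0.061162) = 5 * 1.061162 = 5.30581, which rounds to 5.3058.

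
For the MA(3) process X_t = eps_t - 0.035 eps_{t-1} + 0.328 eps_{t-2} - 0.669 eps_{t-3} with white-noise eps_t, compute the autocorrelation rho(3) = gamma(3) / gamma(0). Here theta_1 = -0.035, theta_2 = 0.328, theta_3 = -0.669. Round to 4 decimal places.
\rho(3) = -0.4298

For an MA(q) process with theta_0 = 1, the autocovariance is
  gamma(k) = sigma^2 * sum_{i=0..q-k} theta_i * theta_{i+k},
and rho(k) = gamma(k) / gamma(0). Sigma^2 cancels.
  numerator   = (1)*(-0.669) = -0.669.
  denominator = (1)^2 + (-0.035)^2 + (0.328)^2 + (-0.669)^2 = 1.55637.
  rho(3) = -0.669 / 1.55637 = -0.4298.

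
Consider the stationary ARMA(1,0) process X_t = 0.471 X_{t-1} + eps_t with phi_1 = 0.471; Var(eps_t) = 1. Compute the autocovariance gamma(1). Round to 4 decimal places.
\gamma(1) = 0.6053

Multiply the model equation by X_{t-k} and take expectations. With theta_0 = psi_0 = 1 and psi_j the MA(infinity) weights, this gives
  gamma(k) - sum_i phi_i gamma(k-i) = c_k,
  c_k = sigma^2 * sum_{j=k..q} theta_j psi_{j-k}   (c_k = 0 for k > q),
using gamma(-m) = gamma(m).
Pure AR (q = 0): c_0 = sigma^2 = 1, c_k = 0 for k >= 1.
Equations for k = 0 and k = 1 (AR order 1):
  gamma(0) = phi_1 gamma(1) + c_0
  gamma(1) = phi_1 gamma(0) + c_1
Substituting the second into the first: gamma(0) (1 - phi_1^2) = c_0 + phi_1 c_1, so
  gamma(0) = c_0 / (1 - phi_1^2) = 1 / (1 - (0.471)^2) = 1 / 0.778159 = 1.285084.
  gamma(1) = phi_1 gamma(0) = (0.471)(1.285084) = 0.605275.
Therefore gamma(1) = 0.6053 (to 4 decimal places).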